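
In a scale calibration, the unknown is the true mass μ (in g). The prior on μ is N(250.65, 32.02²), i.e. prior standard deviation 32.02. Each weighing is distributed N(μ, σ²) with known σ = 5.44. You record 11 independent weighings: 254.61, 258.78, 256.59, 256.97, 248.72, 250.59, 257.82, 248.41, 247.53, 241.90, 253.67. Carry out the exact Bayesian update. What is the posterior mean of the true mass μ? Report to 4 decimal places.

252.3220

For Normal data with known variance σ², a Normal(μ₀, σ₀²) prior on μ is conjugate. Posterior precision = 1/σ₀² + n/σ²; posterior mean is the precision-weighted average of μ₀ and x̄.
Σxᵢ = 254.61 + 258.78 + 256.59 + 256.97 + 248.72 + 250.59 + 257.82 + 248.41 + 247.53 + 241.90 + 253.67 = 2775.59, so n·x̄ = 2775.59.
σ₀² = 32.02² = 1025.2804, σ² = 5.44² = 29.5936; σ² + n·σ₀² = 29.5936 + 11·1025.2804 = 11307.678.
Posterior mean = (μ₀/σ₀² + n·x̄/σ²)/(1/σ₀² + n/σ²) = (σ²·μ₀ + σ₀²·n·x̄)/(σ² + n·σ₀²) = (29.5936·250.65 + 1025.2804·2775.59)/11307.678 = 2853175.661276/11307.678 = 252.3220.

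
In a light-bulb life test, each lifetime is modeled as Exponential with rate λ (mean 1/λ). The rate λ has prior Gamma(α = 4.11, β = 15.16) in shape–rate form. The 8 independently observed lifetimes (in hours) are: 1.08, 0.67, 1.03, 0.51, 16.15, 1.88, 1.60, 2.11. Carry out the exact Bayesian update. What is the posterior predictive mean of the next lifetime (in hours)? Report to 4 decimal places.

With a Gamma(shape α, rate β) prior on the exponential rate λ, the posterior after n observations with total T = Σxᵢ is Gamma(α+n, β+T).
Sum of observations T = 25.03 hours; n = 8.
Posterior: Gamma(4.11+8, 15.16+25.03) = Gamma(12.11, 40.19).
The predictive distribution for the next observation is Lomax; its mean is β/(α−1) = 40.19/11.11 = 3.6175.

3.6175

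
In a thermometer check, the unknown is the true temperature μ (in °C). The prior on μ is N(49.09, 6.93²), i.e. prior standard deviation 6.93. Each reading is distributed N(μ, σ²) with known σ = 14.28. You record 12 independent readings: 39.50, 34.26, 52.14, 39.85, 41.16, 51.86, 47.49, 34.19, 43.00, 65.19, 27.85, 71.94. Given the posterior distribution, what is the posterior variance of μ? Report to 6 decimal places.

12.551839

For Normal data with known variance σ², a Normal(μ₀, σ₀²) prior on μ is conjugate. Posterior precision = 1/σ₀² + n/σ²; posterior mean is the precision-weighted average of μ₀ and x̄.
σ₀² = 6.93² = 48.0249, σ² = 14.28² = 203.9184; σ² + n·σ₀² = 203.9184 + 12·48.0249 = 780.2172.
Posterior precision = 1/σ₀² + n/σ² = 1/48.0249 + 12/203.9184 = (σ² + n·σ₀²)/(σ₀²σ²) = 780.2172/(48.0249·203.9184); posterior variance σₙ² = σ₀²σ²/(σ² + n·σ₀²) = 48.0249·203.9184/780.2172 = 12.551839.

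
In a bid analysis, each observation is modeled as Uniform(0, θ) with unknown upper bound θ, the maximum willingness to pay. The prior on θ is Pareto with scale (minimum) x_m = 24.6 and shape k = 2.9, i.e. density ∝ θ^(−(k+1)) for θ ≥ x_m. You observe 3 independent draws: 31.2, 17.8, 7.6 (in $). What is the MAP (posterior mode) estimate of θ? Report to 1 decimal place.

A Pareto(scale x_m, shape k) prior on the upper bound θ of Uniform(0, θ) is conjugate: posterior is Pareto(max(x_m, max xᵢ), k + n).
Sample maximum = 31.2; prior scale x_m = 24.6 → posterior scale = max = 31.2.
Posterior shape = 2.9 + 3 = 5.9.
The Pareto density is decreasing on [x_m, ∞), so the mode is x_m = 31.2.

31.2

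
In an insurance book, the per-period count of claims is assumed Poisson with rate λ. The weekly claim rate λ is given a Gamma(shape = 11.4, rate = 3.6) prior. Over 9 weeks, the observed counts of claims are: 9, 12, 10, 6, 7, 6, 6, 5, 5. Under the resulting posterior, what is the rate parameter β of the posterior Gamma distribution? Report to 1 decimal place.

With a Gamma(shape α, rate β) prior, the Poisson likelihood is conjugate: the posterior is Gamma(α + ΣXᵢ, β + n).
Sum of counts S = 66 over n = 9 weeks.
Posterior: Gamma(α+S, β+n) = Gamma(11.4+66, 3.6+9) = Gamma(77.4, 12.6).
Posterior β = 12.6.

12.6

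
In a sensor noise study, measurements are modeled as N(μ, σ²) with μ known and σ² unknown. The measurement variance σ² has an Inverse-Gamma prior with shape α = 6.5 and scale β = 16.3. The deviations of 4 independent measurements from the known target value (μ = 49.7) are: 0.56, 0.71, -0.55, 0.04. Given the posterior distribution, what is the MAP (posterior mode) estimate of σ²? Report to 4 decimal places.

1.7748

With known mean μ and an Inverse-Gamma(α, β) prior on σ², the Normal likelihood is conjugate: posterior is Inv-Gamma(α + n/2, β + Σ(xᵢ−μ)²/2).
Σ(xᵢ−μ)² = (0.56)² + (0.71)² + (-0.55)² + (0.04)² = 1.1218.
Posterior: Inv-Gamma(6.5 + 4/2, 16.3 + 1.1218/2) = Inv-Gamma(8.50, 16.86090).
Mode = β/(α+1) = 16.86090/9.50 = 1.7748.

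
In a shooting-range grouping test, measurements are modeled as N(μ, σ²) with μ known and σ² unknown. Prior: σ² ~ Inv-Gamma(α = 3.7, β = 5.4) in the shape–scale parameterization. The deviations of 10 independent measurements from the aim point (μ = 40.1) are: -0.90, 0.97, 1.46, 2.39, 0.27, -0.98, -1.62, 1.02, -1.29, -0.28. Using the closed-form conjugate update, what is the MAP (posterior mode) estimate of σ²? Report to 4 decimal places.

With known mean μ and an Inverse-Gamma(α, β) prior on σ², the Normal likelihood is conjugate: posterior is Inv-Gamma(α + n/2, β + Σ(xᵢ−μ)²/2).
Σ(xᵢ−μ)² = (-0.90)² + (0.97)² + (1.46)² + (2.39)² + (0.27)² + (-0.98)² + (-1.62)² + (1.02)² + (-1.29)² + (-0.28)² = 16.0352.
Posterior: Inv-Gamma(3.7 + 10/2, 5.4 + 16.0352/2) = Inv-Gamma(8.70, 13.41760).
Mode = β/(α+1) = 13.41760/9.70 = 1.3833.

1.3833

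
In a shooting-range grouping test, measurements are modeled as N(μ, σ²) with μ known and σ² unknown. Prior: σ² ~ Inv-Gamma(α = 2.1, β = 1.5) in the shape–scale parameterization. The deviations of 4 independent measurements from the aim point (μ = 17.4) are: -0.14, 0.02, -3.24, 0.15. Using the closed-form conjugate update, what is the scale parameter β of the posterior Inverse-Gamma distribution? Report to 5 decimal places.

6.77005

With known mean μ and an Inverse-Gamma(α, β) prior on σ², the Normal likelihood is conjugate: posterior is Inv-Gamma(α + n/2, β + Σ(xᵢ−μ)²/2).
Σ(xᵢ−μ)² = (-0.14)² + (0.02)² + (-3.24)² + (0.15)² = 10.5401.
Posterior: Inv-Gamma(2.1 + 4/2, 1.5 + 10.5401/2) = Inv-Gamma(4.10, 6.77005).
Posterior β = 6.77005.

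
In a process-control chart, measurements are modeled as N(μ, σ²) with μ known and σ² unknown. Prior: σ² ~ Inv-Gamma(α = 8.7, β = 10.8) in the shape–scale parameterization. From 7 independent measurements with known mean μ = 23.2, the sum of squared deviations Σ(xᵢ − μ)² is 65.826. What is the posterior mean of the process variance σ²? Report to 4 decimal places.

With known mean μ and an Inverse-Gamma(α, β) prior on σ², the Normal likelihood is conjugate: posterior is Inv-Gamma(α + n/2, β + Σ(xᵢ−μ)²/2).
Posterior: Inv-Gamma(8.7 + 7/2, 10.8 + 65.826/2) = Inv-Gamma(12.20, 43.7130).
E[σ²|data] = β/(α−1) = 43.7130/11.20 = 3.9029.

3.9029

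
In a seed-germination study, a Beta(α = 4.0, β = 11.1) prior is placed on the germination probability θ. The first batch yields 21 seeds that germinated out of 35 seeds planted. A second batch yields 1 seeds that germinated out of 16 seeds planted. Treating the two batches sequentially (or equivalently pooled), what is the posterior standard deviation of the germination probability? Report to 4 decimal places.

0.0596

The Beta prior is conjugate to a Binomial/Bernoulli likelihood; the update adds successes to α and failures to β.
After batch 1: Beta(4.0+21, 11.1+14) = Beta(25.0, 25.1).
After batch 2: Beta(25.0+1, 25.1+15) = Beta(26.0, 40.1).
Var = αβ/((α+β)²(α+β+1)) = 26.0·40.1/(66.1²·67.1) = 0.00355625; SD = √0.00355625 = 0.0596.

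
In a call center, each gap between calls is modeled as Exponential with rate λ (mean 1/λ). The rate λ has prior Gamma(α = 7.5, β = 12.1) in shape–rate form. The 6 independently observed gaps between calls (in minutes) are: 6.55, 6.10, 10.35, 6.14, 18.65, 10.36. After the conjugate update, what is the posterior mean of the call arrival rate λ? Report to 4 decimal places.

0.1922

With a Gamma(shape α, rate β) prior on the exponential rate λ, the posterior after n observations with total T = Σxᵢ is Gamma(α+n, β+T).
Sum of observations T = 58.15 minutes; n = 6.
Posterior: Gamma(7.5+6, 12.1+58.15) = Gamma(13.5, 70.25).
Posterior mean of λ = α/β = 13.5/70.25 = 0.1922.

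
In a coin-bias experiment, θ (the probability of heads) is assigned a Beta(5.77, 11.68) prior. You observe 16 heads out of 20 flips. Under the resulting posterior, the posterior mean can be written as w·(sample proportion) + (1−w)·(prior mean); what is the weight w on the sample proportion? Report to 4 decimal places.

The Beta prior is conjugate to a Binomial/Bernoulli likelihood; the update adds successes to α and failures to β.
Posterior mean = (α₀+k)/(α₀+β₀+n) = [n/(α₀+β₀+n)]·(k/n) + [(α₀+β₀)/(α₀+β₀+n)]·α₀/(α₀+β₀), so only n and the prior enter the weight.
The weight on the data is w = n/(α₀+β₀+n) = 20/(5.77+11.68+20) = 20/37.45 = 0.5340.

0.5340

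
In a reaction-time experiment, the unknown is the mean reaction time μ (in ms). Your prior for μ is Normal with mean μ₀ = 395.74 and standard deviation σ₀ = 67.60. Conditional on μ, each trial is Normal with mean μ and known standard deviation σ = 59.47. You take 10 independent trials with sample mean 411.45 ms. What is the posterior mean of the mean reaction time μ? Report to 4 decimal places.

For Normal data with known variance σ², a Normal(μ₀, σ₀²) prior on μ is conjugate. Posterior precision = 1/σ₀² + n/σ²; posterior mean is the precision-weighted average of μ₀ and x̄.
n·x̄ = 10·411.45 = 4114.5.
σ₀² = 67.60² = 4569.76, σ² = 59.47² = 3536.6809; σ² + n·σ₀² = 3536.6809 + 10·4569.76 = 49234.2809.
Posterior mean = (μ₀/σ₀² + n·x̄/σ²)/(1/σ₀² + n/σ²) = (σ²·μ₀ + σ₀²·n·x̄)/(σ² + n·σ₀²) = (3536.6809·395.74 + 4569.76·4114.5)/49234.2809 = 20201883.619366/49234.2809 = 410.3215.

410.3215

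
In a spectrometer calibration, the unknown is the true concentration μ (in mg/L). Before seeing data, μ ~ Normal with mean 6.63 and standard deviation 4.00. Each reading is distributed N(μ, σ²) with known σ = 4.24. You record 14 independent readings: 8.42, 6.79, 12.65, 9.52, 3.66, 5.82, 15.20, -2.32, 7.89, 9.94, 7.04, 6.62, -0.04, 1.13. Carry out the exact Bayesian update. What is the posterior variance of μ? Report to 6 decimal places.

For Normal data with known variance σ², a Normal(μ₀, σ₀²) prior on μ is conjugate. Posterior precision = 1/σ₀² + n/σ²; posterior mean is the precision-weighted average of μ₀ and x̄.
σ₀² = 4.00² = 16, σ² = 4.24² = 17.9776; σ² + n·σ₀² = 17.9776 + 14·16 = 241.9776.
Posterior precision = 1/σ₀² + n/σ² = 1/16 + 14/17.9776 = (σ² + n·σ₀²)/(σ₀²σ²) = 241.9776/(16·17.9776); posterior variance σₙ² = σ₀²σ²/(σ² + n·σ₀²) = 16·17.9776/241.9776 = 1.188712.

1.188712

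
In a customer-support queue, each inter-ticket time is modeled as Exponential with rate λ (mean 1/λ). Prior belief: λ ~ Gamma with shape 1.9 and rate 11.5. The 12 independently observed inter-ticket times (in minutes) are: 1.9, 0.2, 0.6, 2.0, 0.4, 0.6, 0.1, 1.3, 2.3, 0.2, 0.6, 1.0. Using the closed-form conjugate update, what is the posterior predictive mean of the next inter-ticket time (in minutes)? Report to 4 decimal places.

1.7597

With a Gamma(shape α, rate β) prior on the exponential rate λ, the posterior after n observations with total T = Σxᵢ is Gamma(α+n, β+T).
Sum of observations T = 11.2 minutes; n = 12.
Posterior: Gamma(1.9+12, 11.5+11.2) = Gamma(13.9, 22.7).
The predictive distribution for the next observation is Lomax; its mean is β/(α−1) = 22.7/12.9 = 1.7597.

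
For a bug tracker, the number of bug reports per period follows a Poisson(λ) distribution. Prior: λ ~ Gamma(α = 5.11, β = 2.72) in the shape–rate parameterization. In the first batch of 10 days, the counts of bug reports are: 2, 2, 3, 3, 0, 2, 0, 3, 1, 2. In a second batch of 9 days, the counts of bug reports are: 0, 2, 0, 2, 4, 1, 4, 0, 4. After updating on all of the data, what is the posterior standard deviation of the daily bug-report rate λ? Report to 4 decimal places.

0.2916

With a Gamma(shape α, rate β) prior, the Poisson likelihood is conjugate: the posterior is Gamma(α + ΣXᵢ, β + n).
Batch 1: sum of counts S = 18 over n = 10 days.
After batch 1: Gamma(α+S, β+n) = Gamma(5.11+18, 2.72+10) = Gamma(23.11, 12.72).
Batch 2: sum of counts S = 17 over n = 9 days.
After batch 2: Gamma(α+S, β+n) = Gamma(23.11+17, 12.72+9) = Gamma(40.11, 21.72).
SD = √α/β = √40.11/21.72 = 0.2916.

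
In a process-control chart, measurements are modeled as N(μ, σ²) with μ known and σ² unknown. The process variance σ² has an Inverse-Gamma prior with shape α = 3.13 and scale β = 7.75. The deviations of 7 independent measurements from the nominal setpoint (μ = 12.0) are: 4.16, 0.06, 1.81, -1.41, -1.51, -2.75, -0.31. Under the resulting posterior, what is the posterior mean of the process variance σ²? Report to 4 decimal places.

4.2640

With known mean μ and an Inverse-Gamma(α, β) prior on σ², the Normal likelihood is conjugate: posterior is Inv-Gamma(α + n/2, β + Σ(xᵢ−μ)²/2).
Σ(xᵢ−μ)² = (4.16)² + (0.06)² + (1.81)² + (-1.41)² + (-1.51)² + (-2.75)² + (-0.31)² = 32.5121.
Posterior: Inv-Gamma(3.13 + 7/2, 7.75 + 32.5121/2) = Inv-Gamma(6.63, 24.00605).
E[σ²|data] = β/(α−1) = 24.00605/5.63 = 4.2640.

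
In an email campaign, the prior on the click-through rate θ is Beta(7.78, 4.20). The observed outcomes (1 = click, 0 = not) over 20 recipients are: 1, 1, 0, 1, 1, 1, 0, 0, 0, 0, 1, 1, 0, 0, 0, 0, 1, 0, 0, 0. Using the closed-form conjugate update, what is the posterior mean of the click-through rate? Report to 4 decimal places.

0.4934

The Beta prior is conjugate to a Binomial/Bernoulli likelihood; the update adds successes to α and failures to β.
Posterior: Beta(α+k, β+n−k) = Beta(7.78+8, 4.20+12) = Beta(15.78, 16.20).
Posterior mean = α/(α+β) = 15.78/31.98 = 0.4934.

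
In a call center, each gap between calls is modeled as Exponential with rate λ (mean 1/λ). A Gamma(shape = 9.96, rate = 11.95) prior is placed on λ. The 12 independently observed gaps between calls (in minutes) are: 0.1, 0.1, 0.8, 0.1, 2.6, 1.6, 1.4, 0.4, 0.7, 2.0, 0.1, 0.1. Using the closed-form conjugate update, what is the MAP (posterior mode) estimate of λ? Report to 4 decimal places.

0.9549

With a Gamma(shape α, rate β) prior on the exponential rate λ, the posterior after n observations with total T = Σxᵢ is Gamma(α+n, β+T).
Sum of observations T = 10.0 minutes; n = 12.
Posterior: Gamma(9.96+12, 11.95+10.0) = Gamma(21.96, 21.95).
Mode = (α−1)/β = 0.9549.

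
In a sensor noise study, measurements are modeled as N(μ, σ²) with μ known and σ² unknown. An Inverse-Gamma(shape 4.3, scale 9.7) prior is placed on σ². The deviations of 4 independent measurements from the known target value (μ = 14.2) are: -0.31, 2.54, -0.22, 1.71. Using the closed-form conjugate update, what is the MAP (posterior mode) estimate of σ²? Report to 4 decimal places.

With known mean μ and an Inverse-Gamma(α, β) prior on σ², the Normal likelihood is conjugate: posterior is Inv-Gamma(α + n/2, β + Σ(xᵢ−μ)²/2).
Σ(xᵢ−μ)² = (-0.31)² + (2.54)² + (-0.22)² + (1.71)² = 9.5202.
Posterior: Inv-Gamma(4.3 + 4/2, 9.7 + 9.5202/2) = Inv-Gamma(6.30, 14.46010).
Mode = β/(α+1) = 14.46010/7.30 = 1.9808.

1.9808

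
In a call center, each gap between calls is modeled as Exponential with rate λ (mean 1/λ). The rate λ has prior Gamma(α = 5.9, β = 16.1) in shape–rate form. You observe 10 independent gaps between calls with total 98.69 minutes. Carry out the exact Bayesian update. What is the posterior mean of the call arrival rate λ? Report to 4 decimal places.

0.1385

With a Gamma(shape α, rate β) prior on the exponential rate λ, the posterior after n observations with total T = Σxᵢ is Gamma(α+n, β+T).
Posterior: Gamma(5.9+10, 16.1+98.69) = Gamma(15.9, 114.79).
Posterior mean of λ = α/β = 15.9/114.79 = 0.1385.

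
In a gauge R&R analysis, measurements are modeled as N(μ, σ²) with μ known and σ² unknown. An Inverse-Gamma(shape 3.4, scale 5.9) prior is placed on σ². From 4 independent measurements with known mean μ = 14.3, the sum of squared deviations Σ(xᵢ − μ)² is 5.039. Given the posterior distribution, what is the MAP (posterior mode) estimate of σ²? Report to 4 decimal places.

With known mean μ and an Inverse-Gamma(α, β) prior on σ², the Normal likelihood is conjugate: posterior is Inv-Gamma(α + n/2, β + Σ(xᵢ−μ)²/2).
Posterior: Inv-Gamma(3.4 + 4/2, 5.9 + 5.039/2) = Inv-Gamma(5.40, 8.4195).
Mode = β/(α+1) = 8.4195/6.40 = 1.3155.

1.3155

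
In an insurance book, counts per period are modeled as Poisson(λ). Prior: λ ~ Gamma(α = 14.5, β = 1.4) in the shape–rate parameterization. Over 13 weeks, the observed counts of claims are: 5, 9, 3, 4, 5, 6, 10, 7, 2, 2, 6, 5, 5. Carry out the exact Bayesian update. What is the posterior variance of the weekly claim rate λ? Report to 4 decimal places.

With a Gamma(shape α, rate β) prior, the Poisson likelihood is conjugate: the posterior is Gamma(α + ΣXᵢ, β + n).
Sum of counts S = 69 over n = 13 weeks.
Posterior: Gamma(α+S, β+n) = Gamma(14.5+69, 1.4+13) = Gamma(83.5, 14.4).
Var = α/β² = 83.5/14.4² = 0.4027.

0.4027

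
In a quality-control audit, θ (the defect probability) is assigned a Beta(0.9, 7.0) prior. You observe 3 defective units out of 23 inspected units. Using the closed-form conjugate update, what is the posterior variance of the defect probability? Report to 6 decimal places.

0.003457

The Beta prior is conjugate to a Binomial/Bernoulli likelihood; the update adds successes to α and failures to β.
Posterior: Beta(α+k, β+n−k) = Beta(0.9+3, 7.0+20) = Beta(3.9, 27.0).
Var = αβ/((α+β)²(α+β+1)) = 3.9·27.0/(30.9²·31.9) = 0.003457.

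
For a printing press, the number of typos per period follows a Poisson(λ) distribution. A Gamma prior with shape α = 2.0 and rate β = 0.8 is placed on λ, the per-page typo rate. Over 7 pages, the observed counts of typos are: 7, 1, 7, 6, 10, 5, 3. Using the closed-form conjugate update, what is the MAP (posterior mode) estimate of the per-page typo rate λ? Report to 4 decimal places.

5.1282

With a Gamma(shape α, rate β) prior, the Poisson likelihood is conjugate: the posterior is Gamma(α + ΣXᵢ, β + n).
Sum of counts S = 39 over n = 7 pages.
Posterior: Gamma(α+S, β+n) = Gamma(2.0+39, 0.8+7) = Gamma(41.0, 7.8).
Mode of Gamma(α,β) for α≥1 is (α−1)/β = 40.0/7.8 = 5.1282.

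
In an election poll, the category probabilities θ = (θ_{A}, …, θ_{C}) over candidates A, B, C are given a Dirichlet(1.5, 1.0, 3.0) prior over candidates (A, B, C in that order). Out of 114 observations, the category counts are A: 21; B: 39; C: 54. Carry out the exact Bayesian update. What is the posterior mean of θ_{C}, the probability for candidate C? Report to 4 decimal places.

0.4770

The Dirichlet prior is conjugate to the Multinomial likelihood: each posterior αⱼ = prior αⱼ + observed count nⱼ.
Posterior concentration: (22.5, 40.0, 57.0), total = 119.5.
E[θ_{C}|data] = α_{C}/Σα = 57.0/119.5 = 0.4770.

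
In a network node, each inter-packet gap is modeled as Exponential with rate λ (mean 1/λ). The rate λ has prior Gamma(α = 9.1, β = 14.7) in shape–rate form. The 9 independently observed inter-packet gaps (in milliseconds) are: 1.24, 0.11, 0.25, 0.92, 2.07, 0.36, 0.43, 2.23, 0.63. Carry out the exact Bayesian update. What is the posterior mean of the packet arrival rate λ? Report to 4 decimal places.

With a Gamma(shape α, rate β) prior on the exponential rate λ, the posterior after n observations with total T = Σxᵢ is Gamma(α+n, β+T).
Sum of observations T = 8.24 milliseconds; n = 9.
Posterior: Gamma(9.1+9, 14.7+8.24) = Gamma(18.1, 22.94).
Posterior mean of λ = α/β = 18.1/22.94 = 0.7890.

0.7890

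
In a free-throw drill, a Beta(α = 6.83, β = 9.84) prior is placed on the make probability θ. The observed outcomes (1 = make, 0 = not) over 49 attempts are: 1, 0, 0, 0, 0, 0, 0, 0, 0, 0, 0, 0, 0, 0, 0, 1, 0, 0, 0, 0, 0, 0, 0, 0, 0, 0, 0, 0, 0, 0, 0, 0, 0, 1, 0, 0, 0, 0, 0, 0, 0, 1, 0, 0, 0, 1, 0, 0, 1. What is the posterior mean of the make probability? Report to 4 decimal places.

The Beta prior is conjugate to a Binomial/Bernoulli likelihood; the update adds successes to α and failures to β.
Posterior: Beta(α+k, β+n−k) = Beta(6.83+6, 9.84+43) = Beta(12.83, 52.84).
Posterior mean = α/(α+β) = 12.83/65.67 = 0.1954.

0.1954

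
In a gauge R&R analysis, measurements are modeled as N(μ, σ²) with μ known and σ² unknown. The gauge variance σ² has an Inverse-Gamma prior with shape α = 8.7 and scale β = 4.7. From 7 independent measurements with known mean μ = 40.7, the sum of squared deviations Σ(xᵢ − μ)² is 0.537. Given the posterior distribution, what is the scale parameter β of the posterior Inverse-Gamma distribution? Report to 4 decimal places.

With known mean μ and an Inverse-Gamma(α, β) prior on σ², the Normal likelihood is conjugate: posterior is Inv-Gamma(α + n/2, β + Σ(xᵢ−μ)²/2).
Posterior: Inv-Gamma(8.7 + 7/2, 4.7 + 0.537/2) = Inv-Gamma(12.20, 4.9685).
Posterior β = 4.9685.

4.9685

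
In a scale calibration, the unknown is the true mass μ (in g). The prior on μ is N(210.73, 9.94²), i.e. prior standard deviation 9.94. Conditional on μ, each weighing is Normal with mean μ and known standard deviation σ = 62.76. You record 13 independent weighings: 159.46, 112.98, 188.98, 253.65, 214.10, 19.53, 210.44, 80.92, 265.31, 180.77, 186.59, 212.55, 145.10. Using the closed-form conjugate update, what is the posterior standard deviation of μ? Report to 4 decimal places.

For Normal data with known variance σ², a Normal(μ₀, σ₀²) prior on μ is conjugate. Posterior precision = 1/σ₀² + n/σ²; posterior mean is the precision-weighted average of μ₀ and x̄.
σ₀² = 9.94² = 98.8036, σ² = 62.76² = 3938.8176; σ² + n·σ₀² = 3938.8176 + 13·98.8036 = 5223.2644.
Posterior precision = 1/σ₀² + n/σ² = 1/98.8036 + 13/3938.8176 = (σ² + n·σ₀²)/(σ₀²σ²) = 5223.2644/(98.8036·3938.8176); posterior variance σₙ² = σ₀²σ²/(σ² + n·σ₀²) = 98.8036·3938.8176/5223.2644 = 74.506923.
Posterior SD = √σₙ² = √(98.8036·3938.8176/5223.2644) = 8.6317.

8.6317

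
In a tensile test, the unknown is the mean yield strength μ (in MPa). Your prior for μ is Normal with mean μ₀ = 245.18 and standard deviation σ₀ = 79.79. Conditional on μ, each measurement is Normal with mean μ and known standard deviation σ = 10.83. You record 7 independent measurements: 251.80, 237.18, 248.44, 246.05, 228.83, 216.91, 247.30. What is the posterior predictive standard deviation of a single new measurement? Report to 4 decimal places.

11.5759

For Normal data with known variance σ², a Normal(μ₀, σ₀²) prior on μ is conjugate. Posterior precision = 1/σ₀² + n/σ²; posterior mean is the precision-weighted average of μ₀ and x̄.
σ₀² = 79.79² = 6366.4441, σ² = 10.83² = 117.2889; σ² + n·σ₀² = 117.2889 + 7·6366.4441 = 44682.3976.
Posterior precision = 1/σ₀² + n/σ² = 1/6366.4441 + 7/117.2889 = (σ² + n·σ₀²)/(σ₀²σ²) = 44682.3976/(6366.4441·117.2889); posterior variance σₙ² = σ₀²σ²/(σ² + n·σ₀²) = 6366.4441·117.2889/44682.3976 = 16.711575.
Predictive variance for one new observation = σₙ² + σ² = 6366.4441·117.2889/44682.3976 + 117.2889 = σ²·(σ₀² + 44682.3976)/44682.3976 = 117.2889·51048.8417/44682.3976 = 134.000475; SD = √(117.2889·51048.8417/44682.3976) = 11.5759.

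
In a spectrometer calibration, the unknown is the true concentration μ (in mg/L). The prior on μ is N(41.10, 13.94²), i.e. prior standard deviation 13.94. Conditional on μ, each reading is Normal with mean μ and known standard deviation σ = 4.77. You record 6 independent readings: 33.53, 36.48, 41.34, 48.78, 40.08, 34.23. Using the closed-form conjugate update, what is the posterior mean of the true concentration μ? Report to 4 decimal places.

For Normal data with known variance σ², a Normal(μ₀, σ₀²) prior on μ is conjugate. Posterior precision = 1/σ₀² + n/σ²; posterior mean is the precision-weighted average of μ₀ and x̄.
Σxᵢ = 33.53 + 36.48 + 41.34 + 48.78 + 40.08 + 34.23 = 234.44, so n·x̄ = 234.44.
σ₀² = 13.94² = 194.3236, σ² = 4.77² = 22.7529; σ² + n·σ₀² = 22.7529 + 6·194.3236 = 1188.6945.
Posterior mean = (μ₀/σ₀² + n·x̄/σ²)/(1/σ₀² + n/σ²) = (σ²·μ₀ + σ₀²·n·x̄)/(σ² + n·σ₀²) = (22.7529·41.10 + 194.3236·234.44)/1188.6945 = 46492.368974/1188.6945 = 39.1121.

39.1121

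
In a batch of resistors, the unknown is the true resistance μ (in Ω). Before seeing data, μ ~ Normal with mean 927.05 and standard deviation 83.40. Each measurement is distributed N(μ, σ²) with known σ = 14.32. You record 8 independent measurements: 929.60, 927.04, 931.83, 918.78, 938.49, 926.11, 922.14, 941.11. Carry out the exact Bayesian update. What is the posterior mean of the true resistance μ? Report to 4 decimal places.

For Normal data with known variance σ², a Normal(μ₀, σ₀²) prior on μ is conjugate. Posterior precision = 1/σ₀² + n/σ²; posterior mean is the precision-weighted average of μ₀ and x̄.
Σxᵢ = 929.60 + 927.04 + 931.83 + 918.78 + 938.49 + 926.11 + 922.14 + 941.11 = 7435.1, so n·x̄ = 7435.1.
σ₀² = 83.40² = 6955.56, σ² = 14.32² = 205.0624; σ² + n·σ₀² = 205.0624 + 8·6955.56 = 55849.5424.
Posterior mean = (μ₀/σ₀² + n·x̄/σ²)/(1/σ₀² + n/σ²) = (σ²·μ₀ + σ₀²·n·x̄)/(σ² + n·σ₀²) = (205.0624·927.05 + 6955.56·7435.1)/55849.5424 = 51905387.25392/55849.5424 = 929.3789.

929.3789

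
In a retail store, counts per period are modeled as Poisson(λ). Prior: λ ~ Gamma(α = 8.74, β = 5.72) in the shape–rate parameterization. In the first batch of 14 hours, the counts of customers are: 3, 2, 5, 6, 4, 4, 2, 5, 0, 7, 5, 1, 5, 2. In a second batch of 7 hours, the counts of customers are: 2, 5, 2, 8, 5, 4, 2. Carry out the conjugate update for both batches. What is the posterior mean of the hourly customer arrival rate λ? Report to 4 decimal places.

3.2837

With a Gamma(shape α, rate β) prior, the Poisson likelihood is conjugate: the posterior is Gamma(α + ΣXᵢ, β + n).
Batch 1: sum of counts S = 51 over n = 14 hours.
After batch 1: Gamma(α+S, β+n) = Gamma(8.74+51, 5.72+14) = Gamma(59.74, 19.72).
Batch 2: sum of counts S = 28 over n = 7 hours.
After batch 2: Gamma(α+S, β+n) = Gamma(59.74+28, 19.72+7) = Gamma(87.74, 26.72).
Posterior mean = α/β = 87.74/26.72 = 3.2837.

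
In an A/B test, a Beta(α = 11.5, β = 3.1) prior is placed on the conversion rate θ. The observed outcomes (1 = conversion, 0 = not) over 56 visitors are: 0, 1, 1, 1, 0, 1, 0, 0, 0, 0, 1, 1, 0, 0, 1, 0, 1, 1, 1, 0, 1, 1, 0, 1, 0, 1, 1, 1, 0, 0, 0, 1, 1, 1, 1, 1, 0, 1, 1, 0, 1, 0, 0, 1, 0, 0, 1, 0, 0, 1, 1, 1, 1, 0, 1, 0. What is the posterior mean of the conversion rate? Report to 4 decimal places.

0.6020

The Beta prior is conjugate to a Binomial/Bernoulli likelihood; the update adds successes to α and failures to β.
Posterior: Beta(α+k, β+n−k) = Beta(11.5+31, 3.1+25) = Beta(42.5, 28.1).
Posterior mean = α/(α+β) = 42.5/70.6 = 0.6020.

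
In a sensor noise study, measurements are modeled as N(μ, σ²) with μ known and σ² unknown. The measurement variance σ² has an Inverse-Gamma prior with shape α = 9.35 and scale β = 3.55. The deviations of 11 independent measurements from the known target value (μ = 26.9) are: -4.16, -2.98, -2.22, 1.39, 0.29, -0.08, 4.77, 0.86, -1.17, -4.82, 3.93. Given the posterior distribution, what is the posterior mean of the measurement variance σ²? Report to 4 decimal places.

3.7464

With known mean μ and an Inverse-Gamma(α, β) prior on σ², the Normal likelihood is conjugate: posterior is Inv-Gamma(α + n/2, β + Σ(xᵢ−μ)²/2).
Σ(xᵢ−μ)² = (-4.16)² + (-2.98)² + (-2.22)² + (1.39)² + (0.29)² + (-0.08)² + (4.77)² + (0.86)² + (-1.17)² + (-4.82)² + (3.93)² = 96.6757.
Posterior: Inv-Gamma(9.35 + 11/2, 3.55 + 96.6757/2) = Inv-Gamma(14.85, 51.88785).
E[σ²|data] = β/(α−1) = 51.88785/13.85 = 3.7464.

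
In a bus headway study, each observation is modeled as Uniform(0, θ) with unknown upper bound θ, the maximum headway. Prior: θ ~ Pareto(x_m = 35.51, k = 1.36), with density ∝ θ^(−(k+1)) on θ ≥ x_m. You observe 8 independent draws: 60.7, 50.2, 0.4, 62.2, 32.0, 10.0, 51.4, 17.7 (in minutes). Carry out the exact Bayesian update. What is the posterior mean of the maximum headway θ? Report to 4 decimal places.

69.6402

A Pareto(scale x_m, shape k) prior on the upper bound θ of Uniform(0, θ) is conjugate: posterior is Pareto(max(x_m, max xᵢ), k + n).
Sample maximum = 62.2; prior scale x_m = 35.51 → posterior scale = max = 62.20.
Posterior shape = 1.36 + 8 = 9.36.
E[θ|data] = k·x_m/(k−1) = 9.36·62.20/8.36 = 69.6402.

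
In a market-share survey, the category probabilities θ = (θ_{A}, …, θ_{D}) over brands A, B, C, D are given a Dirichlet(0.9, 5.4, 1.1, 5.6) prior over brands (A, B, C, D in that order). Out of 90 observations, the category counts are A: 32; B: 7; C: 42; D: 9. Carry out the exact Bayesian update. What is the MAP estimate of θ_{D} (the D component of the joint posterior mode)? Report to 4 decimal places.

0.1374

The Dirichlet prior is conjugate to the Multinomial likelihood: each posterior αⱼ = prior αⱼ + observed count nⱼ.
Posterior concentration: (32.9, 12.4, 43.1, 14.6), total = 103.0.
Joint mode component: (α_{D}−1)/(Σα−K) = 13.6/99.0 = 0.1374.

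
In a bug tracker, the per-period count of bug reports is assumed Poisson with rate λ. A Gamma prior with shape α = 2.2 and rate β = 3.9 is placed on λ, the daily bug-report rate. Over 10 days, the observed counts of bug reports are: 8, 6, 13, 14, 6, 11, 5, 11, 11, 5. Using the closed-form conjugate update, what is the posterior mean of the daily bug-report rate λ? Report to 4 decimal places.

6.6331

With a Gamma(shape α, rate β) prior, the Poisson likelihood is conjugate: the posterior is Gamma(α + ΣXᵢ, β + n).
Sum of counts S = 90 over n = 10 days.
Posterior: Gamma(α+S, β+n) = Gamma(2.2+90, 3.9+10) = Gamma(92.2, 13.9).
Posterior mean = α/β = 92.2/13.9 = 6.6331.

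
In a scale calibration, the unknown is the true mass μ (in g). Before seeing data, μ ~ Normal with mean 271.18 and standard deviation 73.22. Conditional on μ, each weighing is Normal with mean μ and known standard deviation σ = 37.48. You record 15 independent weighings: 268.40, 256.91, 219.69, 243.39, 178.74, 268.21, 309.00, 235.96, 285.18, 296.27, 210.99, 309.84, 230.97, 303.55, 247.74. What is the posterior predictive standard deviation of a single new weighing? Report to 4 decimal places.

For Normal data with known variance σ², a Normal(μ₀, σ₀²) prior on μ is conjugate. Posterior precision = 1/σ₀² + n/σ²; posterior mean is the precision-weighted average of μ₀ and x̄.
σ₀² = 73.22² = 5361.1684, σ² = 37.48² = 1404.7504; σ² + n·σ₀² = 1404.7504 + 15·5361.1684 = 81822.2764.
Posterior precision = 1/σ₀² + n/σ² = 1/5361.1684 + 15/1404.7504 = (σ² + n·σ₀²)/(σ₀²σ²) = 81822.2764/(5361.1684·1404.7504); posterior variance σₙ² = σ₀²σ²/(σ² + n·σ₀²) = 5361.1684·1404.7504/81822.2764 = 92.042214.
Predictive variance for one new observation = σₙ² + σ² = 5361.1684·1404.7504/81822.2764 + 1404.7504 = σ²·(σ₀² + 81822.2764)/81822.2764 = 1404.7504·87183.4448/81822.2764 = 1496.792614; SD = √(1404.7504·87183.4448/81822.2764) = 38.6884.

38.6884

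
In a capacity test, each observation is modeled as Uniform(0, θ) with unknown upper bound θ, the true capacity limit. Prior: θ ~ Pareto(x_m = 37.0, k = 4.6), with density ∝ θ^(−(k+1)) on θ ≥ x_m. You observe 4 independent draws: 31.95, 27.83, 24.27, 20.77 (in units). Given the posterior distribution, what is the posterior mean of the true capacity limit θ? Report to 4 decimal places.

41.8684

A Pareto(scale x_m, shape k) prior on the upper bound θ of Uniform(0, θ) is conjugate: posterior is Pareto(max(x_m, max xᵢ), k + n).
Sample maximum = 31.95; prior scale x_m = 37.0 → posterior scale = max = 37.00.
Posterior shape = 4.6 + 4 = 8.6.
E[θ|data] = k·x_m/(k−1) = 8.6·37.00/7.6 = 41.8684.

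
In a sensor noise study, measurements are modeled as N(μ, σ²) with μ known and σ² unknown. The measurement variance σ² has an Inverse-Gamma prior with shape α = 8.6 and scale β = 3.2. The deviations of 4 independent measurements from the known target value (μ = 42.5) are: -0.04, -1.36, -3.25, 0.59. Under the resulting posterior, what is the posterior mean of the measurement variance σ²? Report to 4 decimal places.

0.9980

With known mean μ and an Inverse-Gamma(α, β) prior on σ², the Normal likelihood is conjugate: posterior is Inv-Gamma(α + n/2, β + Σ(xᵢ−μ)²/2).
Σ(xᵢ−μ)² = (-0.04)² + (-1.36)² + (-3.25)² + (0.59)² = 12.7618.
Posterior: Inv-Gamma(8.6 + 4/2, 3.2 + 12.7618/2) = Inv-Gamma(10.60, 9.58090).
E[σ²|data] = β/(α−1) = 9.58090/9.60 = 0.9980.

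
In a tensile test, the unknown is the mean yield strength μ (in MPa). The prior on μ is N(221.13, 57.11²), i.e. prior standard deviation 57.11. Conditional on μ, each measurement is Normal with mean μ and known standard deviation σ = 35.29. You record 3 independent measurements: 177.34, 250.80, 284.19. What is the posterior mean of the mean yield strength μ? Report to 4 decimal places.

For Normal data with known variance σ², a Normal(μ₀, σ₀²) prior on μ is conjugate. Posterior precision = 1/σ₀² + n/σ²; posterior mean is the precision-weighted average of μ₀ and x̄.
Σxᵢ = 177.34 + 250.80 + 284.19 = 712.33, so n·x̄ = 712.33.
σ₀² = 57.11² = 3261.5521, σ² = 35.29² = 1245.3841; σ² + n·σ₀² = 1245.3841 + 3·3261.5521 = 11030.0404.
Posterior mean = (μ₀/σ₀² + n·x̄/σ²)/(1/σ₀² + n/σ²) = (σ²·μ₀ + σ₀²·n·x̄)/(σ² + n·σ₀²) = (1245.3841·221.13 + 3261.5521·712.33)/11030.0404 = 2598693.193426/11030.0404 = 235.6014.

235.6014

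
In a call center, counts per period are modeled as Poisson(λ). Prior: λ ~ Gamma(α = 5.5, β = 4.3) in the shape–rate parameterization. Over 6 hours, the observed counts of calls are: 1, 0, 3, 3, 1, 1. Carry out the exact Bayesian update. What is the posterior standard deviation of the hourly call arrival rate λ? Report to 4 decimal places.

0.3697

With a Gamma(shape α, rate β) prior, the Poisson likelihood is conjugate: the posterior is Gamma(α + ΣXᵢ, β + n).
Sum of counts S = 9 over n = 6 hours.
Posterior: Gamma(α+S, β+n) = Gamma(5.5+9, 4.3+6) = Gamma(14.5, 10.3).
SD = √α/β = √14.5/10.3 = 0.3697.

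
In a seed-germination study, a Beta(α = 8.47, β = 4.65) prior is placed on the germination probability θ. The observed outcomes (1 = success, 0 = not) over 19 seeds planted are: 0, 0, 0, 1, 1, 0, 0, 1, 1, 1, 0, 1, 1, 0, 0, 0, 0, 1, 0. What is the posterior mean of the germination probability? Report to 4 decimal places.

The Beta prior is conjugate to a Binomial/Bernoulli likelihood; the update adds successes to α and failures to β.
Posterior: Beta(α+k, β+n−k) = Beta(8.47+8, 4.65+11) = Beta(16.47, 15.65).
Posterior mean = α/(α+β) = 16.47/32.12 = 0.5128.

0.5128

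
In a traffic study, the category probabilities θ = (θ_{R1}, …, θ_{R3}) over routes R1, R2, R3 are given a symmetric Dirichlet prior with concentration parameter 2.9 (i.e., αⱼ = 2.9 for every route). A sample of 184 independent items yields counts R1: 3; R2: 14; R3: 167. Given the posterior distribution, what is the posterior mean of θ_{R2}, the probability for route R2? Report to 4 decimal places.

The Dirichlet prior is conjugate to the Multinomial likelihood: each posterior αⱼ = prior αⱼ + observed count nⱼ.
Posterior concentration: (5.9, 16.9, 169.9), total = 192.7.
E[θ_{R2}|data] = α_{R2}/Σα = 16.9/192.7 = 0.0877.

0.0877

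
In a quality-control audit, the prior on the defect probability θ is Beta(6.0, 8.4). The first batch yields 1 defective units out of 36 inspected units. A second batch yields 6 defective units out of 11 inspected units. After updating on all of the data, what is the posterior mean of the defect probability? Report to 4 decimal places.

0.2117

The Beta prior is conjugate to a Binomial/Bernoulli likelihood; the update adds successes to α and failures to β.
After batch 1: Beta(6.0+1, 8.4+35) = Beta(7.0, 43.4).
After batch 2: Beta(7.0+6, 43.4+5) = Beta(13.0, 48.4).
Posterior mean = α/(α+β) = 13.0/61.4 = 0.2117.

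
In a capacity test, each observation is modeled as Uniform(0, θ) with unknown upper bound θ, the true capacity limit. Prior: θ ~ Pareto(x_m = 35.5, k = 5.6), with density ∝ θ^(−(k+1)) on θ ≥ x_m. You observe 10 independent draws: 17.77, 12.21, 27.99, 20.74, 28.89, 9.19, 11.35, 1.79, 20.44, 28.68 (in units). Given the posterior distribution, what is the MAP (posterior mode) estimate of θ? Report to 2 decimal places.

35.50

A Pareto(scale x_m, shape k) prior on the upper bound θ of Uniform(0, θ) is conjugate: posterior is Pareto(max(x_m, max xᵢ), k + n).
Sample maximum = 28.89; prior scale x_m = 35.5 → posterior scale = max = 35.50.
Posterior shape = 5.6 + 10 = 15.6.
The Pareto density is decreasing on [x_m, ∞), so the mode is x_m = 35.50.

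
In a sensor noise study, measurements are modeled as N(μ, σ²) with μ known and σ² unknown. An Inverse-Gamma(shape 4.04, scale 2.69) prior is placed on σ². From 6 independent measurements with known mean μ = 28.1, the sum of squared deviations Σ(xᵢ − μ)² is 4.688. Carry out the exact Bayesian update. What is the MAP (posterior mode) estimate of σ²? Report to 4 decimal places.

With known mean μ and an Inverse-Gamma(α, β) prior on σ², the Normal likelihood is conjugate: posterior is Inv-Gamma(α + n/2, β + Σ(xᵢ−μ)²/2).
Posterior: Inv-Gamma(4.04 + 6/2, 2.69 + 4.688/2) = Inv-Gamma(7.04, 5.0340).
Mode = β/(α+1) = 5.0340/8.04 = 0.6261.

0.6261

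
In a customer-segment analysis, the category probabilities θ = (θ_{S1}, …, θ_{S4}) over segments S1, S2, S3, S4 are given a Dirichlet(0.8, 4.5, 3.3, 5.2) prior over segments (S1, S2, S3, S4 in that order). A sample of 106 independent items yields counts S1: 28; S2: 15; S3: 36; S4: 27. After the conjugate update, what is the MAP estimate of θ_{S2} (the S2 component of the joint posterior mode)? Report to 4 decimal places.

0.1598

The Dirichlet prior is conjugate to the Multinomial likelihood: each posterior αⱼ = prior αⱼ + observed count nⱼ.
Posterior concentration: (28.8, 19.5, 39.3, 32.2), total = 119.8.
Joint mode component: (α_{S2}−1)/(Σα−K) = 18.5/115.8 = 0.1598.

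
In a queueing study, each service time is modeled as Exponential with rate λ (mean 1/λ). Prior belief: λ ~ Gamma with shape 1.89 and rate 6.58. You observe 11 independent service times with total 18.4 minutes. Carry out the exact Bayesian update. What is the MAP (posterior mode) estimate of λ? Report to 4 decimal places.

0.4760

With a Gamma(shape α, rate β) prior on the exponential rate λ, the posterior after n observations with total T = Σxᵢ is Gamma(α+n, β+T).
Posterior: Gamma(1.89+11, 6.58+18.4) = Gamma(12.89, 24.98).
Mode = (α−1)/β = 0.4760.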